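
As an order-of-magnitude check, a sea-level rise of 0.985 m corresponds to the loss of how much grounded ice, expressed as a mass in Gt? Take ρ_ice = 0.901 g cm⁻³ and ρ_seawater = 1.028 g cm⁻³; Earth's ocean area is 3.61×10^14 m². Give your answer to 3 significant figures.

≈ 3.66×10^5 Gt

Required water volume = Δh × A = 0.985 m × 3.61×10^14 m² = 3.556×10^14 m³.
ρ_w = 1.028 g cm⁻³ = 1028 kg m⁻³, so the mass of water = 3.556×10^14 m³ × 1028 kg m⁻³ = 3.655×10^17 kg = 3.66×10^5 Gt (and the same mass of ice, by conservation).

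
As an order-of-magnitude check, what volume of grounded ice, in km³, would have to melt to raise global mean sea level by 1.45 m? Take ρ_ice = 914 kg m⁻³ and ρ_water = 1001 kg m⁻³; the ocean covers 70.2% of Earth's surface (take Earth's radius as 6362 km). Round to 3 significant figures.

Required water volume = Δh × A = 1.45 m × 3.57×10^14 m² = 5.177×10^14 m³ = 5.177×10^5 km³.
Ice volume = water volume × ρ_w/ρ_ice = 5.177×10^5 × 1001/914 = 5.67×10^5 km³.

≈ 5.67×10^5 km³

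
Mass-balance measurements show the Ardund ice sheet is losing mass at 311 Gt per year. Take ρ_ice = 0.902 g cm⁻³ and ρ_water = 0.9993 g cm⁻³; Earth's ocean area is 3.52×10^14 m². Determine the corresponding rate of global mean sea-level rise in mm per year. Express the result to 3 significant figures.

ρ_w = 0.9993 g cm⁻³ = 999.3 kg m⁻³. Annual water volume added = 311 Gt / ρ_w = 3.110×10^14 kg / 999.3 kg m⁻³ = 3.112×10^11 m³.
Δh per year = 3.112×10^11 / 3.52×10^14 = 8.84×10^-4 m = 0.884 mm.

≈ 0.884 mm/yr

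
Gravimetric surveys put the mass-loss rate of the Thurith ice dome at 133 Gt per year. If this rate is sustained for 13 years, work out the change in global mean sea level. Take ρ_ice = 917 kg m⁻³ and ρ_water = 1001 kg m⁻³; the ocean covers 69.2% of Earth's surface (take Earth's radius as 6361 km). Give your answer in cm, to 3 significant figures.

Total mass lost = 133 Gt/yr × 13 yr = 1729 Gt = 1.729×10^15 kg.
ρ_w = 1001 kg m⁻³, so water volume = 1.729×10^15 / 1001 = 1.727×10^12 m³.
Δh = 1.727×10^12 / 3.52×10^14 = 4.91×10^-3 m = 0.491 cm.

≈ 0.491 cm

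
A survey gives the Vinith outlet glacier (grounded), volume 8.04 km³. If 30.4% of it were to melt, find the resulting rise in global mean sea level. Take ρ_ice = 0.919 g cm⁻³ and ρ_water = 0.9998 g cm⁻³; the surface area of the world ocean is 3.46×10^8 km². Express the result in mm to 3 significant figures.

Vinith: 0.304 × 8.04 km³ × (919/999.8) = 2.247 km³ of water.
Spread over 3.46×10^14 m² of ocean, Δh = 2.247×10^9 / 3.46×10^14 = 6.49×10^-6 m = 6.49×10^-3 mm.

≈ 6.49×10^-3 mm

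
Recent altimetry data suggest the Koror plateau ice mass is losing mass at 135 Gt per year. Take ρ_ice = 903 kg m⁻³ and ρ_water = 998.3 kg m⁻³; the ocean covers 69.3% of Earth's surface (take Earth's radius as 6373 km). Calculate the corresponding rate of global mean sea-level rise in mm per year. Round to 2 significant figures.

ρ_w = 998.3 kg m⁻³. Annual water volume added = 135 Gt / ρ_w = 1.350×10^14 kg / 998.3 kg m⁻³ = 1.352×10^11 m³.
Δh per year = 1.352×10^11 / 3.54×10^14 = 3.82×10^-4 m = 0.38 mm.

≈ 0.38 mm/yr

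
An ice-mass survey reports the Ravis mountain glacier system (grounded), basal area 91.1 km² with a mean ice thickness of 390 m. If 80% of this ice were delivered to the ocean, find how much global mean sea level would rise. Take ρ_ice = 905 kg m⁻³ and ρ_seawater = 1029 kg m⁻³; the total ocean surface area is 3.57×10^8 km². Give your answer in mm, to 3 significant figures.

≈ 0.0700 mm

Ravis: ice volume = 91.1 km² × 390 m = 35.53 km³; 0.8 × 35.53 × (905/1029) = 25.00 km³ of water.
Spread over 3.57×10^14 m² of ocean, Δh = 2.500×10^10 / 3.57×10^14 = 7.00×10^-5 m = 0.0700 mm.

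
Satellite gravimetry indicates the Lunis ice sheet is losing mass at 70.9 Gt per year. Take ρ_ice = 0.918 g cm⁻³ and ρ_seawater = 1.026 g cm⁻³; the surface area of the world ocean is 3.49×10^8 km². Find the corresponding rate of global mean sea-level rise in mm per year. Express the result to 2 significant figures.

≈ 0.20 mm/yr

ρ_w = 1.026 g cm⁻³ = 1026 kg m⁻³. Annual water volume added = 70.9 Gt / ρ_w = 7.090×10^13 kg / 1026 kg m⁻³ = 6.910×10^10 m³.
Δh per year = 6.910×10^10 / 3.49×10^14 = 1.98×10^-4 m = 0.20 mm.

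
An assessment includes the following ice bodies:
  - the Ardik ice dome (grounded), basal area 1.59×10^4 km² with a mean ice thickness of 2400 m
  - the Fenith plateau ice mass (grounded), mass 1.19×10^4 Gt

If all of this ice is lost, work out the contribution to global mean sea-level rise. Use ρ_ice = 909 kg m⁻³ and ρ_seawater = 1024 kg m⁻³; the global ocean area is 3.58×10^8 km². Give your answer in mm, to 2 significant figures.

≈ 130 mm

Ardik: ice volume = 1.59×10^4 km² × 2400 m = 3.816×10^4 km³; 3.816×10^4 × (909/1024) = 3.387×10^4 km³ of water.
Fenith: 1.19×10^4 Gt = 1.190×10^16 kg; dividing by ρ_w = 1024 kg m⁻³ gives 1.162×10^13 m³ of water.
Total added water ≈ 4.550×10^13 m³ over 3.58×10^14 m² → Δh = 0.127 m = 130 mm.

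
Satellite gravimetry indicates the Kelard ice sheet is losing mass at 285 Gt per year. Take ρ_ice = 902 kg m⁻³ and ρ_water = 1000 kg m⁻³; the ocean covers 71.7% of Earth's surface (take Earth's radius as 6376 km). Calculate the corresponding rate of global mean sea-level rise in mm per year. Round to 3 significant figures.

ρ_w = 1000 kg m⁻³. Annual water volume added = 285 Gt / ρ_w = 2.850×10^14 kg / 1000 kg m⁻³ = 2.850×10^11 m³.
Δh per year = 2.850×10^11 / 3.66×10^14 = 7.78×10^-4 m = 0.778 mm.

≈ 0.778 mm/yr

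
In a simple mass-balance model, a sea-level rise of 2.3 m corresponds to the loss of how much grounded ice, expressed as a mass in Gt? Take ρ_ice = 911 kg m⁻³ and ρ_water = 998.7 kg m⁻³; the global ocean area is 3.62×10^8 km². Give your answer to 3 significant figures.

Required water volume = Δh × A = 2.3 m × 3.62×10^14 m² = 8.326×10^14 m³.
ρ_w = 998.7 kg m⁻³, so the mass of water = 8.326×10^14 m³ × 998.7 kg m⁻³ = 8.315×10^17 kg = 8.32×10^5 Gt (and the same mass of ice, by conservation).

≈ 8.32×10^5 Gt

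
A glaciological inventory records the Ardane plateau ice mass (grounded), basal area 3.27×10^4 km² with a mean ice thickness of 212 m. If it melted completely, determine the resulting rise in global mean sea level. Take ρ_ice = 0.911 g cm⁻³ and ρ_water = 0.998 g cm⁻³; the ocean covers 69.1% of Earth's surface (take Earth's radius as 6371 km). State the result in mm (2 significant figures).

≈ 18 mm

Ardane: ice volume = 3.27×10^4 km² × 212 m = 6932 km³; 6932 × (911/998) = 6328 km³ of water.
Spread over 3.52×10^14 m² of ocean, Δh = 6.328×10^12 / 3.52×10^14 = 0.0180 m = 18 mm.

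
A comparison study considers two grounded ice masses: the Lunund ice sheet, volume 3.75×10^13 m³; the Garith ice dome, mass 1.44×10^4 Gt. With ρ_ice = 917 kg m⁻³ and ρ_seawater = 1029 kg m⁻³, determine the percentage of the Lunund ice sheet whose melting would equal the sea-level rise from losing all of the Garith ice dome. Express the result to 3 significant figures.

≈ 41.9 %

Equal sea-level rise means equal mass of meltwater, i.e. equal mass of ice lost.
Ice mass of Garith: 1.440×10^16 kg; ice mass of Lunund: 3.439×10^16 kg.
Fraction required = 1.440×10^16 / 3.439×10^16 = 0.419 → 41.9 %.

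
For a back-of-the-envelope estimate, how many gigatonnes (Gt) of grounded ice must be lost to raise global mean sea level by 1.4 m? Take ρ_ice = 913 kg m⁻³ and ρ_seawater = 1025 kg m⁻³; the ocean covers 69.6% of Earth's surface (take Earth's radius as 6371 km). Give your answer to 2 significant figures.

Required water volume = Δh × A = 1.4 m × 3.55×10^14 m² = 4.970×10^14 m³.
ρ_w = 1025 kg m⁻³, so the mass of water = 4.970×10^14 m³ × 1025 kg m⁻³ = 5.094×10^17 kg = 5.1×10^5 Gt (and the same mass of ice, by conservation).

≈ 5.1×10^5 Gt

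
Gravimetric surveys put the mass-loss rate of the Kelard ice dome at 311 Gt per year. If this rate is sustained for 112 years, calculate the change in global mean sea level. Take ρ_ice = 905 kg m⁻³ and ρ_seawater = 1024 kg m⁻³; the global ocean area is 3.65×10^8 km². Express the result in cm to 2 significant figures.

Total mass lost = 311 Gt/yr × 112 yr = 3.483×10^4 Gt = 3.483×10^16 kg.
ρ_w = 1024 kg m⁻³, so water volume = 3.483×10^16 / 1024 = 3.402×10^13 m³.
Δh = 3.402×10^13 / 3.65×10^14 = 0.0932 m = 9.3 cm.

≈ 9.3 cm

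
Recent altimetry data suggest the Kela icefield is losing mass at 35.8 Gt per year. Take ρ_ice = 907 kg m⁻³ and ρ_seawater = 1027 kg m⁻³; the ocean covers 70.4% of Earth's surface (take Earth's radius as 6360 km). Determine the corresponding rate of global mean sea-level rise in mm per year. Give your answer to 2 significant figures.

≈ 0.097 mm/yr

ρ_w = 1027 kg m⁻³. Annual water volume added = 35.8 Gt / ρ_w = 3.580×10^13 kg / 1027 kg m⁻³ = 3.486×10^10 m³.
Δh per year = 3.486×10^10 / 3.58×10^14 = 9.74×10^-5 m = 0.097 mm.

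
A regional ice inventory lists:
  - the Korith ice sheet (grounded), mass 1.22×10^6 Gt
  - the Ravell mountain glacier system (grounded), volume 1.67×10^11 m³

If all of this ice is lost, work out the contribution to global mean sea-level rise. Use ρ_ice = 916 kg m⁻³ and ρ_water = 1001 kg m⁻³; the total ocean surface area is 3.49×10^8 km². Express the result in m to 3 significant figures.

≈ 3.49 m

Korith: 1.22×10^6 Gt = 1.220×10^18 kg; dividing by ρ_w = 1001 kg m⁻³ gives 1.219×10^15 m³ of water.
Ravell: 1.67×10^11 m³ × (916/1001) = 1.528×10^11 m³ of water.
Total added water ≈ 1.219×10^15 m³ over 3.49×10^14 m² → Δh = 3.49 m.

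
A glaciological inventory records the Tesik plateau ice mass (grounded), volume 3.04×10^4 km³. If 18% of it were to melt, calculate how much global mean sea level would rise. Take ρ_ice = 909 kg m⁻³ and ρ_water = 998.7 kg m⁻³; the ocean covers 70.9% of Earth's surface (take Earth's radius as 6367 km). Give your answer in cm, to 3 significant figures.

Tesik: 0.18 × 3.04×10^4 km³ × (909/998.7) = 4981 km³ of water.
Spread over 3.61×10^14 m² of ocean, Δh = 4.981×10^12 / 3.61×10^14 = 0.0138 m = 1.38 cm.

≈ 1.38 cm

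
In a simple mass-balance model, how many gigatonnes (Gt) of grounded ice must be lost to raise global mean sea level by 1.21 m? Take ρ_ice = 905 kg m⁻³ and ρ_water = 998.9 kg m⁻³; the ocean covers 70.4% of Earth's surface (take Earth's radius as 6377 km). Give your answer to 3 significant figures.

≈ 4.35×10^5 Gt

Required water volume = Δh × A = 1.21 m × 3.60×10^14 m² = 4.353×10^14 m³.
ρ_w = 998.9 kg m⁻³, so the mass of water = 4.353×10^14 m³ × 998.9 kg m⁻³ = 4.348×10^17 kg = 4.35×10^5 Gt (and the same mass of ice, by conservation).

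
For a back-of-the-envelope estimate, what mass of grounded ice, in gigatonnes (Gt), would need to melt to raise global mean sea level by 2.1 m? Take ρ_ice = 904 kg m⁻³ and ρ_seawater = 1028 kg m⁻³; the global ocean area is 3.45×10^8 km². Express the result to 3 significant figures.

≈ 7.45×10^5 Gt

Required water volume = Δh × A = 2.1 m × 3.45×10^14 m² = 7.245×10^14 m³.
ρ_w = 1028 kg m⁻³, so the mass of water = 7.245×10^14 m³ × 1028 kg m⁻³ = 7.448×10^17 kg = 7.45×10^5 Gt (and the same mass of ice, by conservation).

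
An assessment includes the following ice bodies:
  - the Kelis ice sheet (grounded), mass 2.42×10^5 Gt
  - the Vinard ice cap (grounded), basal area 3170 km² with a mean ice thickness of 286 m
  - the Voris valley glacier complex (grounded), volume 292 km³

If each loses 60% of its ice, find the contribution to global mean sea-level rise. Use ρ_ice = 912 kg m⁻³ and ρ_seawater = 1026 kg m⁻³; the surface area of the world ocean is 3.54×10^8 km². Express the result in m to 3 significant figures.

Kelis: 0.6 × 2.42×10^5 Gt = 1.452×10^17 kg; dividing by ρ_w = 1026 kg m⁻³ gives 1.415×10^14 m³ of water.
Vinard: ice volume = 3170 km² × 286 m = 906.6 km³; 0.6 × 906.6 × (912/1026) = 483.5 km³ of water.
Voris: 0.6 × 292 km³ × (912/1026) = 155.7 km³ of water.
Total added water ≈ 1.422×10^14 m³ over 3.54×10^14 m² → Δh = 0.402 m.

≈ 0.402 m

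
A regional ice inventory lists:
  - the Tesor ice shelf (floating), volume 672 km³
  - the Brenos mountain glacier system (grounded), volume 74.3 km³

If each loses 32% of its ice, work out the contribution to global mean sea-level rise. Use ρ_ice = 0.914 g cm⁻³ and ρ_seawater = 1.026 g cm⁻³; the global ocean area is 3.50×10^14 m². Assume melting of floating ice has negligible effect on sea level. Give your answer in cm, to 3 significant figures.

The Tesor ice shelf is floating and already displaces its own weight of water, so its melt adds essentially nothing to sea level.
Brenos: 0.32 × 74.3 km³ × (914/1026) = 21.18 km³ of water.
Total added water ≈ 2.118×10^10 m³ over 3.50×10^14 m² → Δh = 6.05×10^-5 m = 6.05×10^-3 cm.

≈ 6.05×10^-3 cm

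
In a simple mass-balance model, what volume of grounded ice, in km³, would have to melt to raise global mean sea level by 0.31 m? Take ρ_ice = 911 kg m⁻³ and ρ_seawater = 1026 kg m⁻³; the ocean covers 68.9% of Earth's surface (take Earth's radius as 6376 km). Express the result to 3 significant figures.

Required water volume = Δh × A = 0.31 m × 3.52×10^14 m² = 1.091×10^14 m³ = 1.091×10^5 km³.
Ice volume = water volume × ρ_w/ρ_ice = 1.091×10^5 × 1026/911 = 1.23×10^5 km³.

≈ 1.23×10^5 km³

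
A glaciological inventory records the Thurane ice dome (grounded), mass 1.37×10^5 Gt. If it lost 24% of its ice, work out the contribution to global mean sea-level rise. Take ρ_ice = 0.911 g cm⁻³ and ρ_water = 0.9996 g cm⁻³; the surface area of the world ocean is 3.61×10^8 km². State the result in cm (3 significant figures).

≈ 9.11 cm

Thurane: 0.24 × 1.37×10^5 Gt = 3.288×10^16 kg; dividing by ρ_w = 0.9996 g cm⁻³ = 999.6 kg m⁻³ gives 3.289×10^13 m³ of water.
Spread over 3.61×10^14 m² of ocean, Δh = 3.289×10^13 / 3.61×10^14 = 0.0911 m = 9.11 cm.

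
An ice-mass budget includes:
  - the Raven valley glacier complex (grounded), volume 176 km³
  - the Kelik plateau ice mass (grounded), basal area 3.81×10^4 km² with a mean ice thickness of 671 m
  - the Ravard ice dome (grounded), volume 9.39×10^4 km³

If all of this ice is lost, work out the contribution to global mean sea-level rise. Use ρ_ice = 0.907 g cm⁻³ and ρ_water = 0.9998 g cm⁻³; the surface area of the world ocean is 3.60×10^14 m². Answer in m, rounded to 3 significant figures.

≈ 0.301 m

Raven: 176 km³ × (907/999.8) = 159.7 km³ of water.
Kelik: ice volume = 3.81×10^4 km² × 671 m = 2.557×10^4 km³; 2.557×10^4 × (907/999.8) = 2.319×10^4 km³ of water.
Ravard: 9.39×10^4 km³ × (907/999.8) = 8.518×10^4 km³ of water.
Total added water ≈ 1.085×10^14 m³ over 3.60×10^14 m² → Δh = 0.301 m.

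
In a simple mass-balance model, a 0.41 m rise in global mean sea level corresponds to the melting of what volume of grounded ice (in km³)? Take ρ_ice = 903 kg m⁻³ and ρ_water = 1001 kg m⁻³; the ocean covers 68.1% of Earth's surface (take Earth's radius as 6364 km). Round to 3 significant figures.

≈ 1.58×10^5 km³

Required water volume = Δh × A = 0.41 m × 3.47×10^14 m² = 1.421×10^14 m³ = 1.421×10^5 km³.
Ice volume = water volume × ρ_w/ρ_ice = 1.421×10^5 × 1001/903 = 1.58×10^5 km³.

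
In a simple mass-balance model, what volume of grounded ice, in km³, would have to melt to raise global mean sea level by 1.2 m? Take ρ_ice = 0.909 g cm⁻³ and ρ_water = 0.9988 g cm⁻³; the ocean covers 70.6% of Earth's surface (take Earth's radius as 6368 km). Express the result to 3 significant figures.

≈ 4.74×10^5 km³

Required water volume = Δh × A = 1.2 m × 3.60×10^14 m² = 4.317×10^14 m³ = 4.317×10^5 km³.
Ice volume = water volume × ρ_w/ρ_ice = 4.317×10^5 × 998.8/909 = 4.74×10^5 km³.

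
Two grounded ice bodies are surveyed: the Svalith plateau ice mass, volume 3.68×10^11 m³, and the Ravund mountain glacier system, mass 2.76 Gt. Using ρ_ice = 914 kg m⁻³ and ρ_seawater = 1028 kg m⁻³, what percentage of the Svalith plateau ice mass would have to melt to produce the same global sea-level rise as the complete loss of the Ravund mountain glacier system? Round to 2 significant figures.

≈ 0.82 %

Equal sea-level rise means equal mass of meltwater, i.e. equal mass of ice lost.
Ice mass of Ravund: 2.760×10^12 kg; ice mass of Svalith: 3.364×10^14 kg.
Fraction required = 2.760×10^12 / 3.364×10^14 = 8.21×10^-3 → 0.82 %.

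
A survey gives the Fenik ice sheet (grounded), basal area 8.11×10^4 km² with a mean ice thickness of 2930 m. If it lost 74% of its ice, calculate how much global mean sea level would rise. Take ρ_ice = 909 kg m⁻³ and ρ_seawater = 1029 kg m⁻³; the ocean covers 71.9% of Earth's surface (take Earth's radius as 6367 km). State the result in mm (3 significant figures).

≈ 424 mm

Fenik: ice volume = 8.11×10^4 km² × 2930 m = 2.376×10^5 km³; 0.74 × 2.376×10^5 × (909/1029) = 1.553×10^5 km³ of water.
Spread over 3.66×10^14 m² of ocean, Δh = 1.553×10^14 / 3.66×10^14 = 0.424 m = 424 mm.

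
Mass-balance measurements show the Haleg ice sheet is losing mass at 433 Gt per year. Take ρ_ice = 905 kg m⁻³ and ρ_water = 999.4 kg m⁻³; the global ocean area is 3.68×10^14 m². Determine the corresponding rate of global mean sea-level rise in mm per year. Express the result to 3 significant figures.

ρ_w = 999.4 kg m⁻³. Annual water volume added = 433 Gt / ρ_w = 4.330×10^14 kg / 999.4 kg m⁻³ = 4.333×10^11 m³.
Δh per year = 4.333×10^11 / 3.68×10^14 = 1.18×10^-3 m = 1.18 mm.

≈ 1.18 mm/yr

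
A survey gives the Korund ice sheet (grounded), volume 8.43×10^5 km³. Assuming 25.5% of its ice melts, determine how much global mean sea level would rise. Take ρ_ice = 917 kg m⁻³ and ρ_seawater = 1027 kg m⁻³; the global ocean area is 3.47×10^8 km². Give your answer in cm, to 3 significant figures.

≈ 55.3 cm

Korund: 0.255 × 8.43×10^5 km³ × (917/1027) = 1.919×10^5 km³ of water.
Spread over 3.47×10^14 m² of ocean, Δh = 1.919×10^14 / 3.47×10^14 = 0.553 m = 55.3 cm.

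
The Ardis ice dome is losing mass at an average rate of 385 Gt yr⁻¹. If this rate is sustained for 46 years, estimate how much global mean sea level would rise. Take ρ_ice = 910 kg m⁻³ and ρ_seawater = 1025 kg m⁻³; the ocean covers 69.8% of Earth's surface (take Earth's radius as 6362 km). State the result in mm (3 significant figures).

Total mass lost = 385 Gt/yr × 46 yr = 1.771×10^4 Gt = 1.771×10^16 kg.
ρ_w = 1025 kg m⁻³, so water volume = 1.771×10^16 / 1025 = 1.728×10^13 m³.
Δh = 1.728×10^13 / 3.55×10^14 = 0.0487 m = 48.7 mm.

≈ 48.7 mm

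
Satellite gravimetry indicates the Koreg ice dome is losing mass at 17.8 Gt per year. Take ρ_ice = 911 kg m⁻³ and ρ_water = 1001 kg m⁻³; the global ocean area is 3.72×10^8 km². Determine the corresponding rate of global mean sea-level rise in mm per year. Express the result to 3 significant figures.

≈ 0.0478 mm/yr

ρ_w = 1001 kg m⁻³. Annual water volume added = 17.8 Gt / ρ_w = 1.780×10^13 kg / 1001 kg m⁻³ = 1.778×10^10 m³.
Δh per year = 1.778×10^10 / 3.72×10^14 = 4.78×10^-5 m = 0.0478 mm.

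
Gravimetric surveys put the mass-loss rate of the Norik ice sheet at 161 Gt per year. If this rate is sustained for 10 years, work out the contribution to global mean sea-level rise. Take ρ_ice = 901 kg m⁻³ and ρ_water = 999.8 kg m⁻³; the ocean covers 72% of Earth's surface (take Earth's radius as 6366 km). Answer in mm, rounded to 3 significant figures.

≈ 4.39 mm

Total mass lost = 161 Gt/yr × 10 yr = 1610 Gt = 1.610×10^15 kg.
ρ_w = 999.8 kg m⁻³, so water volume = 1.610×10^15 / 999.8 = 1.610×10^12 m³.
Δh = 1.610×10^12 / 3.67×10^14 = 4.39×10^-3 m = 4.39 mm.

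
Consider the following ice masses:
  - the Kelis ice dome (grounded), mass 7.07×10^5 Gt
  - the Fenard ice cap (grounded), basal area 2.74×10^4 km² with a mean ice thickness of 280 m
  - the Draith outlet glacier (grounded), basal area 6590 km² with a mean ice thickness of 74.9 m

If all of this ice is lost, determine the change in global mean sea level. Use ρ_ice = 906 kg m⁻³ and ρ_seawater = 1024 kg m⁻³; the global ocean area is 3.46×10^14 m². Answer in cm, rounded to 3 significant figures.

Kelis: 7.07×10^5 Gt = 7.070×10^17 kg; dividing by ρ_w = 1024 kg m⁻³ gives 6.904×10^14 m³ of water.
Fenard: ice volume = 2.74×10^4 km² × 280 m = 7672 km³; 7672 × (906/1024) = 6788 km³ of water.
Draith: ice volume = 6590 km² × 74.9 m = 493.6 km³; 493.6 × (906/1024) = 436.7 km³ of water.
Total added water ≈ 6.977×10^14 m³ over 3.46×10^14 m² → Δh = 2.02 m = 202 cm.

≈ 202 cm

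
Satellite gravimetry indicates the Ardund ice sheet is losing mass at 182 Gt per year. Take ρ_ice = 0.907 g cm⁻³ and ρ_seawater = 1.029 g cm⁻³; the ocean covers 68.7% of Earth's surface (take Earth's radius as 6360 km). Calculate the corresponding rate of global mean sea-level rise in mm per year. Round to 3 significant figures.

ρ_w = 1.029 g cm⁻³ = 1029 kg m⁻³. Annual water volume added = 182 Gt / ρ_w = 1.820×10^14 kg / 1029 kg m⁻³ = 1.769×10^11 m³.
Δh per year = 1.769×10^11 / 3.49×10^14 = 5.06×10^-4 m = 0.506 mm.

≈ 0.506 mm/yr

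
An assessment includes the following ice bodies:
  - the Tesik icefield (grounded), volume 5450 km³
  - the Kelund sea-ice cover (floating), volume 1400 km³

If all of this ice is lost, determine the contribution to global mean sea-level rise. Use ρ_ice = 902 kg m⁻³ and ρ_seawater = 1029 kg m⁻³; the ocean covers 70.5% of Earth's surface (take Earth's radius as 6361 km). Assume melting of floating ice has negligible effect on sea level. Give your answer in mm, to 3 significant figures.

≈ 13.3 mm

Tesik: 5450 km³ × (902/1029) = 4777 km³ of water.
The Kelund sea-ice cover is floating and already displaces its own weight of water, so its melt adds essentially nothing to sea level.
Total added water ≈ 4.777×10^12 m³ over 3.58×10^14 m² → Δh = 0.0133 m = 13.3 mm.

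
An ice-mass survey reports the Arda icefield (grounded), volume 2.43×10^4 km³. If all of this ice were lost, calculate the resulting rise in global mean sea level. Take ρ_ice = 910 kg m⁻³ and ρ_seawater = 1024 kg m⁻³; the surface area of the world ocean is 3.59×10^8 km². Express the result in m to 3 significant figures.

Arda: 2.43×10^4 km³ × (910/1024) = 2.159×10^4 km³ of water.
Spread over 3.59×10^14 m² of ocean, Δh = 2.159×10^13 / 3.59×10^14 = 0.0602 m.

≈ 0.0602 m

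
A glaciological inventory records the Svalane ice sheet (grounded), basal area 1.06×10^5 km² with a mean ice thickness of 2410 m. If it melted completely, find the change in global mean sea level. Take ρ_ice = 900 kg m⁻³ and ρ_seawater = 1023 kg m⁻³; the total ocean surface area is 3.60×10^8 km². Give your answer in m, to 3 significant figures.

≈ 0.624 m

Svalane: ice volume = 1.06×10^5 km² × 2410 m = 2.555×10^5 km³; 2.555×10^5 × (900/1023) = 2.247×10^5 km³ of water.
Spread over 3.60×10^14 m² of ocean, Δh = 2.247×10^14 / 3.60×10^14 = 0.624 m.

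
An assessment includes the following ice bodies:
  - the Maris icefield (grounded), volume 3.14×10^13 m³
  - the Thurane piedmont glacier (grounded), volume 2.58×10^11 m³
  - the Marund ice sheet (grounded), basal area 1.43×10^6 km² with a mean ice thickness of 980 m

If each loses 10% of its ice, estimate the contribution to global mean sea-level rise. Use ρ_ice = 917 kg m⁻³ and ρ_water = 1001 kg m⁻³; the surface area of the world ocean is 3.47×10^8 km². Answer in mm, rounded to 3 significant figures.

≈ 378 mm

Maris: 0.1 × 3.14×10^13 m³ × (917/1001) = 2.877×10^12 m³ of water.
Thurane: 0.1 × 2.58×10^11 m³ × (917/1001) = 2.363×10^10 m³ of water.
Marund: ice volume = 1.43×10^6 km² × 980 m = 1.401×10^6 km³; 0.1 × 1.401×10^6 × (917/1001) = 1.284×10^5 km³ of water.
Total added water ≈ 1.313×10^14 m³ over 3.47×10^14 m² → Δh = 0.378 m = 378 mm.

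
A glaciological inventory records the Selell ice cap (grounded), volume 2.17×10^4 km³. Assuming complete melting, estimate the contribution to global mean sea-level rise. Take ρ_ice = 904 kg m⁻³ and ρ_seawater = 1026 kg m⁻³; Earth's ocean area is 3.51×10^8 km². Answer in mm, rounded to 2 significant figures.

Selell: 2.17×10^4 km³ × (904/1026) = 1.912×10^4 km³ of water.
Spread over 3.51×10^14 m² of ocean, Δh = 1.912×10^13 / 3.51×10^14 = 0.0545 m = 54 mm.

≈ 54 mm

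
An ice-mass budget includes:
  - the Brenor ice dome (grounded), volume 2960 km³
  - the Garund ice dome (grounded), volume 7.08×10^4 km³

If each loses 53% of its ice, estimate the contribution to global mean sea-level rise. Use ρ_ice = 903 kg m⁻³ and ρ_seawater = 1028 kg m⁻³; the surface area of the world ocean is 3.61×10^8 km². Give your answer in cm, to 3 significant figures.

≈ 9.51 cm

Brenor: 0.53 × 2960 km³ × (903/1028) = 1378 km³ of water.
Garund: 0.53 × 7.08×10^4 km³ × (903/1028) = 3.296×10^4 km³ of water.
Total added water ≈ 3.434×10^13 m³ over 3.61×10^14 m² → Δh = 0.0951 m = 9.51 cm.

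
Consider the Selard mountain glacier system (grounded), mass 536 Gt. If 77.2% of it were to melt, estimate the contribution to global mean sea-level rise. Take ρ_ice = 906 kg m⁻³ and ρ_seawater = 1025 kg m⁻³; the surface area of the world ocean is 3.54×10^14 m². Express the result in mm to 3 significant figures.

≈ 1.14 mm

Selard: 0.772 × 536 Gt = 4.138×10^14 kg; dividing by ρ_w = 1025 kg m⁻³ gives 4.037×10^11 m³ of water.
Spread over 3.54×10^14 m² of ocean, Δh = 4.037×10^11 / 3.54×10^14 = 1.14×10^-3 m = 1.14 mm.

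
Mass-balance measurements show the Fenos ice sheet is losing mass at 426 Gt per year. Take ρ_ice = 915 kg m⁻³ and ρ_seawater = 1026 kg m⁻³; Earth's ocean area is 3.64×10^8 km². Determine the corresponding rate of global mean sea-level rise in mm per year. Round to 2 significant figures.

≈ 1.1 mm/yr

ρ_w = 1026 kg m⁻³. Annual water volume added = 426 Gt / ρ_w = 4.260×10^14 kg / 1026 kg m⁻³ = 4.152×10^11 m³.
Δh per year = 4.152×10^11 / 3.64×10^14 = 1.14×10^-3 m = 1.1 mm.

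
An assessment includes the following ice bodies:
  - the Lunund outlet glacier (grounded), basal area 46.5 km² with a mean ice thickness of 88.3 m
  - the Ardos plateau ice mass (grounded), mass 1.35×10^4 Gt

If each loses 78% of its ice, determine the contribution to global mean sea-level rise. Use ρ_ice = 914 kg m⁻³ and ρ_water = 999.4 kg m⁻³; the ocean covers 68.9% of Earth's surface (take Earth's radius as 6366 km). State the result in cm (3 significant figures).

Lunund: ice volume = 46.5 km² × 88.3 m = 4.106 km³; 0.78 × 4.106 × (914/999.4) = 2.929 km³ of water.
Ardos: 0.78 × 1.35×10^4 Gt = 1.053×10^16 kg; dividing by ρ_w = 999.4 kg m⁻³ gives 1.054×10^13 m³ of water.
Total added water ≈ 1.054×10^13 m³ over 3.51×10^14 m² → Δh = 0.0300 m = 3.00 cm.

≈ 3.00 cm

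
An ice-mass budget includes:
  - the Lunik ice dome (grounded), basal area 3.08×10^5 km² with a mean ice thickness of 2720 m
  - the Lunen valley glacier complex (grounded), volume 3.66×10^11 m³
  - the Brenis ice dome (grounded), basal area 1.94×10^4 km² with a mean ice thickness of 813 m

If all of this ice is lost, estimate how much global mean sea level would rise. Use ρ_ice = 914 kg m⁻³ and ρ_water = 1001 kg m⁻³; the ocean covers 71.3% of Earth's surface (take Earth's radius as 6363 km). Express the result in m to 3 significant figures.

≈ 2.15 m

Lunik: ice volume = 3.08×10^5 km² × 2720 m = 8.378×10^5 km³; 8.378×10^5 × (914/1001) = 7.649×10^5 km³ of water.
Lunen: 3.66×10^11 m³ × (914/1001) = 3.342×10^11 m³ of water.
Brenis: ice volume = 1.94×10^4 km² × 813 m = 1.577×10^4 km³; 1.577×10^4 × (914/1001) = 1.440×10^4 km³ of water.
Total added water ≈ 7.797×10^14 m³ over 3.63×10^14 m² → Δh = 2.15 m.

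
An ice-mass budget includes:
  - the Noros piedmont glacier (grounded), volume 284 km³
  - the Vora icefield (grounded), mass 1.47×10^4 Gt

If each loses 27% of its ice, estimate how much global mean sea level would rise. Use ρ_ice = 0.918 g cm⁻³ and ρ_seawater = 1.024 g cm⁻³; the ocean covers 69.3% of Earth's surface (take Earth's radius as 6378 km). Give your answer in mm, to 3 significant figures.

Noros: 0.27 × 284 km³ × (918/1024) = 68.74 km³ of water.
Vora: 0.27 × 1.47×10^4 Gt = 3.969×10^15 kg; dividing by ρ_w = 1.024 g cm⁻³ = 1024 kg m⁻³ gives 3.876×10^12 m³ of water.
Total added water ≈ 3.945×10^12 m³ over 3.54×10^14 m² → Δh = 0.0111 m = 11.1 mm.

≈ 11.1 mm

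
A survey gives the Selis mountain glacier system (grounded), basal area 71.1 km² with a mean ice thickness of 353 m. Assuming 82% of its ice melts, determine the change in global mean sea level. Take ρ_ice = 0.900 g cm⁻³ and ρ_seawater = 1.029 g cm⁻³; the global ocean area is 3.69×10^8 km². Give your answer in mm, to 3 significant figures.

≈ 0.0488 mm

Selis: ice volume = 71.1 km² × 353 m = 25.10 km³; 0.82 × 25.10 × (900/1029) = 18.00 km³ of water.
Spread over 3.69×10^14 m² of ocean, Δh = 1.800×10^10 / 3.69×10^14 = 4.88×10^-5 m = 0.0488 mm.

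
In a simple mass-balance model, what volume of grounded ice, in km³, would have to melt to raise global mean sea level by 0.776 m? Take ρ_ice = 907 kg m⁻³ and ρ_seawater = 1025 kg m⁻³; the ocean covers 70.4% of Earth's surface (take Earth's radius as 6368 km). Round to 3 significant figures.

≈ 3.15×10^5 km³

Required water volume = Δh × A = 0.776 m × 3.59×10^14 m² = 2.784×10^14 m³ = 2.784×10^5 km³.
Ice volume = water volume × ρ_w/ρ_ice = 2.784×10^5 × 1025/907 = 3.15×10^5 km³.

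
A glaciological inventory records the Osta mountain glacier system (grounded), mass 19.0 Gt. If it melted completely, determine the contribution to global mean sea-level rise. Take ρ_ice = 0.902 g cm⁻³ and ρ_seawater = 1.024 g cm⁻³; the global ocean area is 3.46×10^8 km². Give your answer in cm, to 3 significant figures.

≈ 5.36×10^-3 cm

Osta: 19.0 Gt = 1.900×10^13 kg; dividing by ρ_w = 1.024 g cm⁻³ = 1024 kg m⁻³ gives 1.855×10^10 m³ of water.
Spread over 3.46×10^14 m² of ocean, Δh = 1.855×10^10 / 3.46×10^14 = 5.36×10^-5 m = 5.36×10^-3 cm.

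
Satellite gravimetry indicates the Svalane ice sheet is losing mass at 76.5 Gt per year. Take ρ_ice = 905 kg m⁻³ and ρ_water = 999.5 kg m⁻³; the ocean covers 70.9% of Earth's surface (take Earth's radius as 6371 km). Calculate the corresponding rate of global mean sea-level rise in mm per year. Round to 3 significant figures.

ρ_w = 999.5 kg m⁻³. Annual water volume added = 76.5 Gt / ρ_w = 7.650×10^13 kg / 999.5 kg m⁻³ = 7.654×10^10 m³.
Δh per year = 7.654×10^10 / 3.62×10^14 = 2.12×10^-4 m = 0.212 mm.

≈ 0.212 mm/yr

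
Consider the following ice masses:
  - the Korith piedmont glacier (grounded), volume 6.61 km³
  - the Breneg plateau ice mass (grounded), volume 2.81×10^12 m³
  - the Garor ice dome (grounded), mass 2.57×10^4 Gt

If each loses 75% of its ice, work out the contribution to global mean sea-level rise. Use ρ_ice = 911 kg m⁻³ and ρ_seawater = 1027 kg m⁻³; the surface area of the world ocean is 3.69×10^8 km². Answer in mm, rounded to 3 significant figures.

Korith: 0.75 × 6.61 km³ × (911/1027) = 4.398 km³ of water.
Breneg: 0.75 × 2.81×10^12 m³ × (911/1027) = 1.869×10^12 m³ of water.
Garor: 0.75 × 2.57×10^4 Gt = 1.928×10^16 kg; dividing by ρ_w = 1027 kg m⁻³ gives 1.877×10^13 m³ of water.
Total added water ≈ 2.064×10^13 m³ over 3.69×10^14 m² → Δh = 0.0559 m = 55.9 mm.

≈ 55.9 mm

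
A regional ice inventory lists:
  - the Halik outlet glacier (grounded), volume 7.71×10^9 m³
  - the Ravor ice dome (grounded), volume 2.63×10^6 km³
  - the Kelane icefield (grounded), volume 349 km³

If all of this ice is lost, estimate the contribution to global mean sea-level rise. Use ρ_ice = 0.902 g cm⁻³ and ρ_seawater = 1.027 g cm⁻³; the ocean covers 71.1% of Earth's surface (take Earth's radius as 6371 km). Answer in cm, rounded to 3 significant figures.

≈ 637 cm

Halik: 7.71×10^9 m³ × (902/1027) = 6.772×10^9 m³ of water.
Ravor: 2.63×10^6 km³ × (902/1027) = 2.310×10^6 km³ of water.
Kelane: 349 km³ × (902/1027) = 306.5 km³ of water.
Total added water ≈ 2.310×10^15 m³ over 3.63×10^14 m² → Δh = 6.37 m = 637 cm.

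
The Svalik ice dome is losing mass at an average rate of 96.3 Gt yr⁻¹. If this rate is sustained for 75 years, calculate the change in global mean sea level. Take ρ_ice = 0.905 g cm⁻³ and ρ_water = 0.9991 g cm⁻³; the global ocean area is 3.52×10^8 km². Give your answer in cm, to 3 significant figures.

≈ 2.05 cm

Total mass lost = 96.3 Gt/yr × 75 yr = 7222 Gt = 7.222×10^15 kg.
ρ_w = 0.9991 g cm⁻³ = 999.1 kg m⁻³, so water volume = 7.222×10^15 / 999.1 = 7.229×10^12 m³.
Δh = 7.229×10^12 / 3.52×10^14 = 0.0205 m = 2.05 cm.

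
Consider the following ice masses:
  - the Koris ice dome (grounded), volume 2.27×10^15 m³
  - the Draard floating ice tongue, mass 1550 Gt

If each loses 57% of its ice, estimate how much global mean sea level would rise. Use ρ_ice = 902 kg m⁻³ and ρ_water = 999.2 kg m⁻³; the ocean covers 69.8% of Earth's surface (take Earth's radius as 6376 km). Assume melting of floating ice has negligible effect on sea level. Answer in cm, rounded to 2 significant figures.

Koris: 0.57 × 2.27×10^15 m³ × (902/999.2) = 1.168×10^15 m³ of water.
The Draard floating ice tongue is floating and already displaces its own weight of water, so its melt adds essentially nothing to sea level.
Total added water ≈ 1.168×10^15 m³ over 3.57×10^14 m² → Δh = 3.28 m = 330 cm.

≈ 330 cm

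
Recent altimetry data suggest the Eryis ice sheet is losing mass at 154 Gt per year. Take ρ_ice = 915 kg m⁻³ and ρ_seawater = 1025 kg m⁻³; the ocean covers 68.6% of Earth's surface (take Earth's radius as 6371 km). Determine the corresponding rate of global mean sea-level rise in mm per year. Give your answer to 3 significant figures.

≈ 0.429 mm/yr

ρ_w = 1025 kg m⁻³. Annual water volume added = 154 Gt / ρ_w = 1.540×10^14 kg / 1025 kg m⁻³ = 1.502×10^11 m³.
Δh per year = 1.502×10^11 / 3.50×10^14 = 4.29×10^-4 m = 0.429 mm.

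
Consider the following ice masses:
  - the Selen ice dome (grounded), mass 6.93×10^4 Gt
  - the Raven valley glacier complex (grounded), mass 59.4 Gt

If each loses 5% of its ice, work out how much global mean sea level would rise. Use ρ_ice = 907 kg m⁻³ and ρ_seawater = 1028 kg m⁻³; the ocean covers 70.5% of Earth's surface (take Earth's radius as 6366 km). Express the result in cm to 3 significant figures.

Selen: 0.05 × 6.93×10^4 Gt = 3.465×10^15 kg; dividing by ρ_w = 1028 kg m⁻³ gives 3.371×10^12 m³ of water.
Raven: 0.05 × 59.4 Gt = 2.970×10^12 kg; dividing by ρ_w = 1028 kg m⁻³ gives 2.889×10^9 m³ of water.
Total added water ≈ 3.374×10^12 m³ over 3.59×10^14 m² → Δh = 9.40×10^-3 m = 0.940 cm.

≈ 0.940 cm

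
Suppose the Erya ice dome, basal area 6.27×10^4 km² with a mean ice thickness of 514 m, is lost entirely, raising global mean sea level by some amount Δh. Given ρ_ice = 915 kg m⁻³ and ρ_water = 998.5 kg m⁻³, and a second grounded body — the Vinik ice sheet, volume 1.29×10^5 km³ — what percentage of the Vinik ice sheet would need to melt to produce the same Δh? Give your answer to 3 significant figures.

Equal sea-level rise means equal mass of meltwater, i.e. equal mass of ice lost.
Ice mass of Erya: 2.949×10^16 kg; ice mass of Vinik: 1.180×10^17 kg.
Fraction required = 2.949×10^16 / 1.180×10^17 = 0.250 → 25.0 %.

≈ 25.0 %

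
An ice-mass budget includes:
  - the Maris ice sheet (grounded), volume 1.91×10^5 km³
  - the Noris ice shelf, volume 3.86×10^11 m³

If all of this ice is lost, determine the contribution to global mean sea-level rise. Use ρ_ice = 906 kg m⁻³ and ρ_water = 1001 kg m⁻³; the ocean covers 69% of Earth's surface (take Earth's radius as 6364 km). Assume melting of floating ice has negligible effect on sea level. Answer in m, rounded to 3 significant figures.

≈ 0.492 m

Maris: 1.91×10^5 km³ × (906/1001) = 1.729×10^5 km³ of water.
The Noris ice shelf is floating and already displaces its own weight of water, so its melt adds essentially nothing to sea level.
Total added water ≈ 1.729×10^14 m³ over 3.51×10^14 m² → Δh = 0.492 m.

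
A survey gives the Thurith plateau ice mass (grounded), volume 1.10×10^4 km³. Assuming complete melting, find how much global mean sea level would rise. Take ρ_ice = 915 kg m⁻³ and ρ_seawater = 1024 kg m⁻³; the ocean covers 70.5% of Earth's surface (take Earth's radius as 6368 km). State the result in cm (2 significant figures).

Thurith: 1.10×10^4 km³ × (915/1024) = 9829 km³ of water.
Spread over 3.59×10^14 m² of ocean, Δh = 9.829×10^12 / 3.59×10^14 = 0.0274 m = 2.7 cm.

≈ 2.7 cm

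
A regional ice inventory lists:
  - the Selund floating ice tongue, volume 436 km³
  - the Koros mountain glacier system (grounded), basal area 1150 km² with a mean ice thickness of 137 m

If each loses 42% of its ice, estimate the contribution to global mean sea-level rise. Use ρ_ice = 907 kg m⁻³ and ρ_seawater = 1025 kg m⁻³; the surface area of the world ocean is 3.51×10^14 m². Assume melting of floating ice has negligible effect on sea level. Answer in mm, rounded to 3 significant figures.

The Selund floating ice tongue is floating and already displaces its own weight of water, so its melt adds essentially nothing to sea level.
Koros: ice volume = 1150 km² × 137 m = 157.6 km³; 0.42 × 157.6 × (907/1025) = 58.55 km³ of water.
Total added water ≈ 5.855×10^10 m³ over 3.51×10^14 m² → Δh = 1.67×10^-4 m = 0.167 mm.

≈ 0.167 mm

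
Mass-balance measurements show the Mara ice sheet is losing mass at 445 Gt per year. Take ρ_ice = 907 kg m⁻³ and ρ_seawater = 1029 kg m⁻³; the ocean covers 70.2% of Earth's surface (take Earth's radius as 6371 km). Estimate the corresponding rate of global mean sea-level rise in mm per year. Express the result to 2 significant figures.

ρ_w = 1029 kg m⁻³. Annual water volume added = 445 Gt / ρ_w = 4.450×10^14 kg / 1029 kg m⁻³ = 4.325×10^11 m³.
Δh per year = 4.325×10^11 / 3.58×10^14 = 1.21×10^-3 m = 1.2 mm.

≈ 1.2 mm/yr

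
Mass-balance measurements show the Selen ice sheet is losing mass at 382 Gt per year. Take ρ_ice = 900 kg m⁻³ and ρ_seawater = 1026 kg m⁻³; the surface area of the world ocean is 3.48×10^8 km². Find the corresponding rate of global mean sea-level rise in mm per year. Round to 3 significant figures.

≈ 1.07 mm/yr

ρ_w = 1026 kg m⁻³. Annual water volume added = 382 Gt / ρ_w = 3.820×10^14 kg / 1026 kg m⁻³ = 3.723×10^11 m³.
Δh per year = 3.723×10^11 / 3.48×10^14 = 1.07×10^-3 m = 1.07 mm.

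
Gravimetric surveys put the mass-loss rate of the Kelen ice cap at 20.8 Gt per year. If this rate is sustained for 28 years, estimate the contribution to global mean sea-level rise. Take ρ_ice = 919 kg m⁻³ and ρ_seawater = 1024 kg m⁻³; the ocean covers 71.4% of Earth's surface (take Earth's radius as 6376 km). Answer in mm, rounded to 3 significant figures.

≈ 1.56 mm

Total mass lost = 20.8 Gt/yr × 28 yr = 582.4 Gt = 5.824×10^14 kg.
ρ_w = 1024 kg m⁻³, so water volume = 5.824×10^14 / 1024 = 5.688×10^11 m³.
Δh = 5.688×10^11 / 3.65×10^14 = 1.56×10^-3 m = 1.56 mm.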